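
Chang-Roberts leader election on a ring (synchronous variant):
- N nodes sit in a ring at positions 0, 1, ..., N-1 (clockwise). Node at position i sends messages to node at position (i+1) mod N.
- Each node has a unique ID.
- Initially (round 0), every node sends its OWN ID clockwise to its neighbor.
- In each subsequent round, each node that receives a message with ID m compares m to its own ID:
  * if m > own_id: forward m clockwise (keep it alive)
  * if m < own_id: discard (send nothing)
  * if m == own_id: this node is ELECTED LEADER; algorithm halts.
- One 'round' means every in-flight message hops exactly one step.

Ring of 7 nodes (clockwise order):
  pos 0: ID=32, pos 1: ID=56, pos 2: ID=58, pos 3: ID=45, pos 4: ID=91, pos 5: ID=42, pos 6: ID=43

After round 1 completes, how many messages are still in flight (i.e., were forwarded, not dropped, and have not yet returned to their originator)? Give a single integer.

Round 1: pos1(id56) recv 32: drop; pos2(id58) recv 56: drop; pos3(id45) recv 58: fwd; pos4(id91) recv 45: drop; pos5(id42) recv 91: fwd; pos6(id43) recv 42: drop; pos0(id32) recv 43: fwd
After round 1: 3 messages still in flight

Answer: 3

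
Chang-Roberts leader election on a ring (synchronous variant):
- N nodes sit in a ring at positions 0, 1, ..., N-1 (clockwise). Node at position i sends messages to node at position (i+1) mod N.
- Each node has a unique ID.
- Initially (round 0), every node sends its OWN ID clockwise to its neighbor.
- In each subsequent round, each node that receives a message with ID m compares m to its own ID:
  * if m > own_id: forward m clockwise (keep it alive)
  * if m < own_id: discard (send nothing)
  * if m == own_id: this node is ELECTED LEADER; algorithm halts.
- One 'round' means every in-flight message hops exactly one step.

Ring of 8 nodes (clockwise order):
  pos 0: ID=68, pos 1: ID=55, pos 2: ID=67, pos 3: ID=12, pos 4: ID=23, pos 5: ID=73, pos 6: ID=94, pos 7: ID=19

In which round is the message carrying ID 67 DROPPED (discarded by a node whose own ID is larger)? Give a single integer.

Round 1: pos1(id55) recv 68: fwd; pos2(id67) recv 55: drop; pos3(id12) recv 67: fwd; pos4(id23) recv 12: drop; pos5(id73) recv 23: drop; pos6(id94) recv 73: drop; pos7(id19) recv 94: fwd; pos0(id68) recv 19: drop
Round 2: pos2(id67) recv 68: fwd; pos4(id23) recv 67: fwd; pos0(id68) recv 94: fwd
Round 3: pos3(id12) recv 68: fwd; pos5(id73) recv 67: drop; pos1(id55) recv 94: fwd
Round 4: pos4(id23) recv 68: fwd; pos2(id67) recv 94: fwd
Round 5: pos5(id73) recv 68: drop; pos3(id12) recv 94: fwd
Round 6: pos4(id23) recv 94: fwd
Round 7: pos5(id73) recv 94: fwd
Round 8: pos6(id94) recv 94: ELECTED
Message ID 67 originates at pos 2; dropped at pos 5 in round 3

Answer: 3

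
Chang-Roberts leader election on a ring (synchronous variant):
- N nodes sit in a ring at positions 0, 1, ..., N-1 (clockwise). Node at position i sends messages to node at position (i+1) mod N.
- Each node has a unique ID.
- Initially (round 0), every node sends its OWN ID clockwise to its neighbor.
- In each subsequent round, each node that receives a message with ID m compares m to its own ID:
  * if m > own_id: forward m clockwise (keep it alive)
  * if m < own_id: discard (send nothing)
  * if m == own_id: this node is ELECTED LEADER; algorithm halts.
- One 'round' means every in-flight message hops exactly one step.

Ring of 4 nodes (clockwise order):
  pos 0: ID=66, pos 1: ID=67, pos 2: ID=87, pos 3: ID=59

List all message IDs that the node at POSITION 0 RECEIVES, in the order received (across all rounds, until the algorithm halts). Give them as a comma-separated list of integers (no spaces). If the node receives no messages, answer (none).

Answer: 59,87

Derivation:
Round 1: pos1(id67) recv 66: drop; pos2(id87) recv 67: drop; pos3(id59) recv 87: fwd; pos0(id66) recv 59: drop
Round 2: pos0(id66) recv 87: fwd
Round 3: pos1(id67) recv 87: fwd
Round 4: pos2(id87) recv 87: ELECTED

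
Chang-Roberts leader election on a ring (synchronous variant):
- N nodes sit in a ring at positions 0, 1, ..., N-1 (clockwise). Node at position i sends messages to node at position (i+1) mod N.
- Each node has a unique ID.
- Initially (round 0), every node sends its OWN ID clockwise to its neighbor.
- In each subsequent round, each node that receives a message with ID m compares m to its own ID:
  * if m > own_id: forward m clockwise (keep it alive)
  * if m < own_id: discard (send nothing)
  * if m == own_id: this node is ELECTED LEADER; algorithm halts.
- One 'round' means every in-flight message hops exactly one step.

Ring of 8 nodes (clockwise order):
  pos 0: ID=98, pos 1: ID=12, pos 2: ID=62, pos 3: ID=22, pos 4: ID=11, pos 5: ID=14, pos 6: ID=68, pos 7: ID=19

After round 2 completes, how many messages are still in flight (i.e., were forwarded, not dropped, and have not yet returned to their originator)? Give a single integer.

Answer: 3

Derivation:
Round 1: pos1(id12) recv 98: fwd; pos2(id62) recv 12: drop; pos3(id22) recv 62: fwd; pos4(id11) recv 22: fwd; pos5(id14) recv 11: drop; pos6(id68) recv 14: drop; pos7(id19) recv 68: fwd; pos0(id98) recv 19: drop
Round 2: pos2(id62) recv 98: fwd; pos4(id11) recv 62: fwd; pos5(id14) recv 22: fwd; pos0(id98) recv 68: drop
After round 2: 3 messages still in flight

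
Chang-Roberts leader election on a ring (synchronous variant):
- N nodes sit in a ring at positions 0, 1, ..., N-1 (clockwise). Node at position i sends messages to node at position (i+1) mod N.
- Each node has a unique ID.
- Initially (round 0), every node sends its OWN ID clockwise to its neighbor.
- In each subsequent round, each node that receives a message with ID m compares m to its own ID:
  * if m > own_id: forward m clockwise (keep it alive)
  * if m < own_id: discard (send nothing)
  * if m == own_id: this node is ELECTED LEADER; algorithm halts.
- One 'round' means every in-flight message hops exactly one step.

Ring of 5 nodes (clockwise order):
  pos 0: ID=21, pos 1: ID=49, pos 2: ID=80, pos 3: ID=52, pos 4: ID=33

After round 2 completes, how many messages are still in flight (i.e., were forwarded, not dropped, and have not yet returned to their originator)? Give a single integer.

Round 1: pos1(id49) recv 21: drop; pos2(id80) recv 49: drop; pos3(id52) recv 80: fwd; pos4(id33) recv 52: fwd; pos0(id21) recv 33: fwd
Round 2: pos4(id33) recv 80: fwd; pos0(id21) recv 52: fwd; pos1(id49) recv 33: drop
After round 2: 2 messages still in flight

Answer: 2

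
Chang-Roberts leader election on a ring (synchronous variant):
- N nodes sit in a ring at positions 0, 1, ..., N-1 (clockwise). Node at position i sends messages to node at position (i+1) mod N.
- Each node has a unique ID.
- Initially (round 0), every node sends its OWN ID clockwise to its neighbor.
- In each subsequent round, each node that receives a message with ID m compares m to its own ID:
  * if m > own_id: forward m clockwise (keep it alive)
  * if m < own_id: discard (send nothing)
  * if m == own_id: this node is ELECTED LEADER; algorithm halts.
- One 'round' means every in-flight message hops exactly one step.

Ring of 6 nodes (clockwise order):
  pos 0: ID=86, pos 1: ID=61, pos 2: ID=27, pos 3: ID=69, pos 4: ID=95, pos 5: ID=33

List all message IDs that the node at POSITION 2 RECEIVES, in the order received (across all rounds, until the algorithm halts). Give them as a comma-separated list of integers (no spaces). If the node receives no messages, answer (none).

Round 1: pos1(id61) recv 86: fwd; pos2(id27) recv 61: fwd; pos3(id69) recv 27: drop; pos4(id95) recv 69: drop; pos5(id33) recv 95: fwd; pos0(id86) recv 33: drop
Round 2: pos2(id27) recv 86: fwd; pos3(id69) recv 61: drop; pos0(id86) recv 95: fwd
Round 3: pos3(id69) recv 86: fwd; pos1(id61) recv 95: fwd
Round 4: pos4(id95) recv 86: drop; pos2(id27) recv 95: fwd
Round 5: pos3(id69) recv 95: fwd
Round 6: pos4(id95) recv 95: ELECTED

Answer: 61,86,95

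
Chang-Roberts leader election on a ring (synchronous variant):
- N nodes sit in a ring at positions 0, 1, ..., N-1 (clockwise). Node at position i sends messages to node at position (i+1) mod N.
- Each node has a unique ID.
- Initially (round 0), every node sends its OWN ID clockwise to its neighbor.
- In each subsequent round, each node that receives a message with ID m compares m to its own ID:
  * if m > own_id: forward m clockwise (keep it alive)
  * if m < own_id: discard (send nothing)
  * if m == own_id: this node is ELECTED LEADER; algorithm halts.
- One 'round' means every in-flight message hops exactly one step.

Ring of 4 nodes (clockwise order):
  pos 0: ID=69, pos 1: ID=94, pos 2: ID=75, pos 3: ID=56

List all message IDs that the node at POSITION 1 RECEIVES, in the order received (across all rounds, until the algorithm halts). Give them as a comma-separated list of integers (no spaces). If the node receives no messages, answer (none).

Round 1: pos1(id94) recv 69: drop; pos2(id75) recv 94: fwd; pos3(id56) recv 75: fwd; pos0(id69) recv 56: drop
Round 2: pos3(id56) recv 94: fwd; pos0(id69) recv 75: fwd
Round 3: pos0(id69) recv 94: fwd; pos1(id94) recv 75: drop
Round 4: pos1(id94) recv 94: ELECTED

Answer: 69,75,94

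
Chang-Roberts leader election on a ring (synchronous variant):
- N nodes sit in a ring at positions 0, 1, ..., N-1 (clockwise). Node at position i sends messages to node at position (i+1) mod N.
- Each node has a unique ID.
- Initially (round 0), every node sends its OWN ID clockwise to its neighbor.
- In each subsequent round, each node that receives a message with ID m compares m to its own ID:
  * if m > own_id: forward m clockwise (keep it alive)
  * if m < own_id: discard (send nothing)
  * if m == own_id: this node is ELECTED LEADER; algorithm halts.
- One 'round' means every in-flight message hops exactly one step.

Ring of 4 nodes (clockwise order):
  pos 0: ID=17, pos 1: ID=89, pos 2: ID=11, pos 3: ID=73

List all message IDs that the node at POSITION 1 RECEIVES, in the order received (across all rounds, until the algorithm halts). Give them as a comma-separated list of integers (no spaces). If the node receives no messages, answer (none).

Answer: 17,73,89

Derivation:
Round 1: pos1(id89) recv 17: drop; pos2(id11) recv 89: fwd; pos3(id73) recv 11: drop; pos0(id17) recv 73: fwd
Round 2: pos3(id73) recv 89: fwd; pos1(id89) recv 73: drop
Round 3: pos0(id17) recv 89: fwd
Round 4: pos1(id89) recv 89: ELECTED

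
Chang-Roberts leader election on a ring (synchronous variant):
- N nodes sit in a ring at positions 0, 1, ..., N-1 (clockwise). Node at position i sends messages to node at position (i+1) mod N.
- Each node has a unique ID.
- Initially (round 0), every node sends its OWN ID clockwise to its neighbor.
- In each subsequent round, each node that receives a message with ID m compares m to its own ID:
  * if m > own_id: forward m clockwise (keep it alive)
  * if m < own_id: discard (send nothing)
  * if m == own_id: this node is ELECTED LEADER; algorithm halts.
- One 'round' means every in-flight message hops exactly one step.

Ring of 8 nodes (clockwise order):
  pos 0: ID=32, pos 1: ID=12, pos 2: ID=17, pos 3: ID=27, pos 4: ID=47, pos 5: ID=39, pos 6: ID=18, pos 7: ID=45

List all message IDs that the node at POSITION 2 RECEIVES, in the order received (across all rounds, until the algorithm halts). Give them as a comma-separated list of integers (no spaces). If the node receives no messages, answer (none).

Round 1: pos1(id12) recv 32: fwd; pos2(id17) recv 12: drop; pos3(id27) recv 17: drop; pos4(id47) recv 27: drop; pos5(id39) recv 47: fwd; pos6(id18) recv 39: fwd; pos7(id45) recv 18: drop; pos0(id32) recv 45: fwd
Round 2: pos2(id17) recv 32: fwd; pos6(id18) recv 47: fwd; pos7(id45) recv 39: drop; pos1(id12) recv 45: fwd
Round 3: pos3(id27) recv 32: fwd; pos7(id45) recv 47: fwd; pos2(id17) recv 45: fwd
Round 4: pos4(id47) recv 32: drop; pos0(id32) recv 47: fwd; pos3(id27) recv 45: fwd
Round 5: pos1(id12) recv 47: fwd; pos4(id47) recv 45: drop
Round 6: pos2(id17) recv 47: fwd
Round 7: pos3(id27) recv 47: fwd
Round 8: pos4(id47) recv 47: ELECTED

Answer: 12,32,45,47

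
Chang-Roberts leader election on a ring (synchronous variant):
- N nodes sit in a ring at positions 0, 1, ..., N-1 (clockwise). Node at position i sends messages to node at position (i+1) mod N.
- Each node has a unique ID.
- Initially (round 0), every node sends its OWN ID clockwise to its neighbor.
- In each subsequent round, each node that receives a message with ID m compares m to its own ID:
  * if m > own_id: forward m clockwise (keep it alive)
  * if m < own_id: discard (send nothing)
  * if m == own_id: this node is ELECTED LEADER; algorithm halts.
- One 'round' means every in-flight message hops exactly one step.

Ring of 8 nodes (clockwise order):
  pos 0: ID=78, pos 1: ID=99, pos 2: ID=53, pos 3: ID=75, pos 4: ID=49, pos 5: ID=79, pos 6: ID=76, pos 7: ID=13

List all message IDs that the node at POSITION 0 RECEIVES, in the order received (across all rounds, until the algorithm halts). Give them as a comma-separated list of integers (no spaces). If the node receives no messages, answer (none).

Round 1: pos1(id99) recv 78: drop; pos2(id53) recv 99: fwd; pos3(id75) recv 53: drop; pos4(id49) recv 75: fwd; pos5(id79) recv 49: drop; pos6(id76) recv 79: fwd; pos7(id13) recv 76: fwd; pos0(id78) recv 13: drop
Round 2: pos3(id75) recv 99: fwd; pos5(id79) recv 75: drop; pos7(id13) recv 79: fwd; pos0(id78) recv 76: drop
Round 3: pos4(id49) recv 99: fwd; pos0(id78) recv 79: fwd
Round 4: pos5(id79) recv 99: fwd; pos1(id99) recv 79: drop
Round 5: pos6(id76) recv 99: fwd
Round 6: pos7(id13) recv 99: fwd
Round 7: pos0(id78) recv 99: fwd
Round 8: pos1(id99) recv 99: ELECTED

Answer: 13,76,79,99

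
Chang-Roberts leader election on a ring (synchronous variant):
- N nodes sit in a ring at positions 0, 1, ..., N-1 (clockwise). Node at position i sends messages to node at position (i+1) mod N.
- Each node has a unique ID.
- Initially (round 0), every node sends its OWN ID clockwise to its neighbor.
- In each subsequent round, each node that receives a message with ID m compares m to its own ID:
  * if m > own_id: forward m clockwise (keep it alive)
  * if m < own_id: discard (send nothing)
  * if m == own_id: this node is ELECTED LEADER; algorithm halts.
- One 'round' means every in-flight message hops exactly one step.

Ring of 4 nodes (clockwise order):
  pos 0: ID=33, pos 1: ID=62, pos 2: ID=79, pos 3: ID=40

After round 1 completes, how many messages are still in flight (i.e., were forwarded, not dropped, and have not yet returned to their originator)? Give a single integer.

Round 1: pos1(id62) recv 33: drop; pos2(id79) recv 62: drop; pos3(id40) recv 79: fwd; pos0(id33) recv 40: fwd
After round 1: 2 messages still in flight

Answer: 2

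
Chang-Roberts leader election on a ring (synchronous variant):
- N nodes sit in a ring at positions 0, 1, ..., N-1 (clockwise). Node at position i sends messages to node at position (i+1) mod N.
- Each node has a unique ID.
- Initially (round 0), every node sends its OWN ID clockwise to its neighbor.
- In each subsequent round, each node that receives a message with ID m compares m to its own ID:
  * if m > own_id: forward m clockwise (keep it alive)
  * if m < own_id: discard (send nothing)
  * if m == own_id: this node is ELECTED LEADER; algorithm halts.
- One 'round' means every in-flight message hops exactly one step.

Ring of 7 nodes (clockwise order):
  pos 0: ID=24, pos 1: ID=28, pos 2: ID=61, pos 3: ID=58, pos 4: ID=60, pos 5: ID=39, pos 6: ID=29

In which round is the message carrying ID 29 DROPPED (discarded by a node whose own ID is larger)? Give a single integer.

Answer: 3

Derivation:
Round 1: pos1(id28) recv 24: drop; pos2(id61) recv 28: drop; pos3(id58) recv 61: fwd; pos4(id60) recv 58: drop; pos5(id39) recv 60: fwd; pos6(id29) recv 39: fwd; pos0(id24) recv 29: fwd
Round 2: pos4(id60) recv 61: fwd; pos6(id29) recv 60: fwd; pos0(id24) recv 39: fwd; pos1(id28) recv 29: fwd
Round 3: pos5(id39) recv 61: fwd; pos0(id24) recv 60: fwd; pos1(id28) recv 39: fwd; pos2(id61) recv 29: drop
Round 4: pos6(id29) recv 61: fwd; pos1(id28) recv 60: fwd; pos2(id61) recv 39: drop
Round 5: pos0(id24) recv 61: fwd; pos2(id61) recv 60: drop
Round 6: pos1(id28) recv 61: fwd
Round 7: pos2(id61) recv 61: ELECTED
Message ID 29 originates at pos 6; dropped at pos 2 in round 3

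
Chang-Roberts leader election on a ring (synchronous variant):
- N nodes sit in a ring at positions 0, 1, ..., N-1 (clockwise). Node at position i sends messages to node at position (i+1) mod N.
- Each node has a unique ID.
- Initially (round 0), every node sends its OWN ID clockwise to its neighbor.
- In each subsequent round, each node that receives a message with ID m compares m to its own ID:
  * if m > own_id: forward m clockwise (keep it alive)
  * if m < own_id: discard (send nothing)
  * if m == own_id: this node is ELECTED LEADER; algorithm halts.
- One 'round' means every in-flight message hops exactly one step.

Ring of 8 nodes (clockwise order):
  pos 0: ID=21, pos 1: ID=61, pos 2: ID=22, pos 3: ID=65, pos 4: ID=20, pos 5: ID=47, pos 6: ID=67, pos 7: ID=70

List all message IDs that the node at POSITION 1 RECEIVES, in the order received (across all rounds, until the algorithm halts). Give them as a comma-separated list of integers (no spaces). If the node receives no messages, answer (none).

Round 1: pos1(id61) recv 21: drop; pos2(id22) recv 61: fwd; pos3(id65) recv 22: drop; pos4(id20) recv 65: fwd; pos5(id47) recv 20: drop; pos6(id67) recv 47: drop; pos7(id70) recv 67: drop; pos0(id21) recv 70: fwd
Round 2: pos3(id65) recv 61: drop; pos5(id47) recv 65: fwd; pos1(id61) recv 70: fwd
Round 3: pos6(id67) recv 65: drop; pos2(id22) recv 70: fwd
Round 4: pos3(id65) recv 70: fwd
Round 5: pos4(id20) recv 70: fwd
Round 6: pos5(id47) recv 70: fwd
Round 7: pos6(id67) recv 70: fwd
Round 8: pos7(id70) recv 70: ELECTED

Answer: 21,70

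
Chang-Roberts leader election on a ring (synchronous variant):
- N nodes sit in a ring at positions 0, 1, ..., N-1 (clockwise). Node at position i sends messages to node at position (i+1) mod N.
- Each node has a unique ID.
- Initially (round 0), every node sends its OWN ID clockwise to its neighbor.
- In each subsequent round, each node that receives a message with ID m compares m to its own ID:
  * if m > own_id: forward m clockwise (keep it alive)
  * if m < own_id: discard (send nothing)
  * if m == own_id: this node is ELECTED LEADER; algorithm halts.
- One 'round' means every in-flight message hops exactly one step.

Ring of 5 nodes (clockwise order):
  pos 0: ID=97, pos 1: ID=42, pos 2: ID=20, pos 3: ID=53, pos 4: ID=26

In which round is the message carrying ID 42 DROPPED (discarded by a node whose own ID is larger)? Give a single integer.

Round 1: pos1(id42) recv 97: fwd; pos2(id20) recv 42: fwd; pos3(id53) recv 20: drop; pos4(id26) recv 53: fwd; pos0(id97) recv 26: drop
Round 2: pos2(id20) recv 97: fwd; pos3(id53) recv 42: drop; pos0(id97) recv 53: drop
Round 3: pos3(id53) recv 97: fwd
Round 4: pos4(id26) recv 97: fwd
Round 5: pos0(id97) recv 97: ELECTED
Message ID 42 originates at pos 1; dropped at pos 3 in round 2

Answer: 2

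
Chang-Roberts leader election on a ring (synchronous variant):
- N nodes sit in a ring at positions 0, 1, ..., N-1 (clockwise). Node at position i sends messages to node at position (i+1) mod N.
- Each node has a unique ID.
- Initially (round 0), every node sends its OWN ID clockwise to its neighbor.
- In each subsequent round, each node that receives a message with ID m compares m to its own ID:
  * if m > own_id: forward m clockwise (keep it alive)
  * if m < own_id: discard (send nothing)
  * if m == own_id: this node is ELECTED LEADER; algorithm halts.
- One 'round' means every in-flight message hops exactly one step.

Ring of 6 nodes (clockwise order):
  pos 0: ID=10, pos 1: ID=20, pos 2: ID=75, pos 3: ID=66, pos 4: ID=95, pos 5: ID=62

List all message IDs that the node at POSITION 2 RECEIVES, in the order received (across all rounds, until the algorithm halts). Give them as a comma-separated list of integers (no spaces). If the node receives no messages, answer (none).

Round 1: pos1(id20) recv 10: drop; pos2(id75) recv 20: drop; pos3(id66) recv 75: fwd; pos4(id95) recv 66: drop; pos5(id62) recv 95: fwd; pos0(id10) recv 62: fwd
Round 2: pos4(id95) recv 75: drop; pos0(id10) recv 95: fwd; pos1(id20) recv 62: fwd
Round 3: pos1(id20) recv 95: fwd; pos2(id75) recv 62: drop
Round 4: pos2(id75) recv 95: fwd
Round 5: pos3(id66) recv 95: fwd
Round 6: pos4(id95) recv 95: ELECTED

Answer: 20,62,95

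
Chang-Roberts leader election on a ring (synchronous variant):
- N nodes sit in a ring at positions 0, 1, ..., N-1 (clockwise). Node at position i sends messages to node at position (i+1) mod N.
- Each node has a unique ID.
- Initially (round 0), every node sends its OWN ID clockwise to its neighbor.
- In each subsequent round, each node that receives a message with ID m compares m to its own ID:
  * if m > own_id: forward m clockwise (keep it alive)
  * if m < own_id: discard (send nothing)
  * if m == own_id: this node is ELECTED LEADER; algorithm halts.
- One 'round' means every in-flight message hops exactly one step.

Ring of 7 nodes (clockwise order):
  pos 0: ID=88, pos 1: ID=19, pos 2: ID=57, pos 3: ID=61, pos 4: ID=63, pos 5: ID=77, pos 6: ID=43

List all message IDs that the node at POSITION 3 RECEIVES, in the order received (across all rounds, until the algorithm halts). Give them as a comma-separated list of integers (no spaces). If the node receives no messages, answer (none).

Round 1: pos1(id19) recv 88: fwd; pos2(id57) recv 19: drop; pos3(id61) recv 57: drop; pos4(id63) recv 61: drop; pos5(id77) recv 63: drop; pos6(id43) recv 77: fwd; pos0(id88) recv 43: drop
Round 2: pos2(id57) recv 88: fwd; pos0(id88) recv 77: drop
Round 3: pos3(id61) recv 88: fwd
Round 4: pos4(id63) recv 88: fwd
Round 5: pos5(id77) recv 88: fwd
Round 6: pos6(id43) recv 88: fwd
Round 7: pos0(id88) recv 88: ELECTED

Answer: 57,88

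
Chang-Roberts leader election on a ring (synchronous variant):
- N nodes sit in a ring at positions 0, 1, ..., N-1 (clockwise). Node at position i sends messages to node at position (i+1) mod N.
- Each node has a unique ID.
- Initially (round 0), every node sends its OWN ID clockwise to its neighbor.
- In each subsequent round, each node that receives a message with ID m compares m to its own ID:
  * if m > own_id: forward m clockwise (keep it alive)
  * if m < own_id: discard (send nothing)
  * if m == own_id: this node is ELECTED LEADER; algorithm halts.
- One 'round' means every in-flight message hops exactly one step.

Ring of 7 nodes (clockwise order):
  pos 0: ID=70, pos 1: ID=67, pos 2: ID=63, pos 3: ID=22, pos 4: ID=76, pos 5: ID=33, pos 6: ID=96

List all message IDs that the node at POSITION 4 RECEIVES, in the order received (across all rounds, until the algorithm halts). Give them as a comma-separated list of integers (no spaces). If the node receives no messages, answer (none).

Answer: 22,63,67,70,96

Derivation:
Round 1: pos1(id67) recv 70: fwd; pos2(id63) recv 67: fwd; pos3(id22) recv 63: fwd; pos4(id76) recv 22: drop; pos5(id33) recv 76: fwd; pos6(id96) recv 33: drop; pos0(id70) recv 96: fwd
Round 2: pos2(id63) recv 70: fwd; pos3(id22) recv 67: fwd; pos4(id76) recv 63: drop; pos6(id96) recv 76: drop; pos1(id67) recv 96: fwd
Round 3: pos3(id22) recv 70: fwd; pos4(id76) recv 67: drop; pos2(id63) recv 96: fwd
Round 4: pos4(id76) recv 70: drop; pos3(id22) recv 96: fwd
Round 5: pos4(id76) recv 96: fwd
Round 6: pos5(id33) recv 96: fwd
Round 7: pos6(id96) recv 96: ELECTED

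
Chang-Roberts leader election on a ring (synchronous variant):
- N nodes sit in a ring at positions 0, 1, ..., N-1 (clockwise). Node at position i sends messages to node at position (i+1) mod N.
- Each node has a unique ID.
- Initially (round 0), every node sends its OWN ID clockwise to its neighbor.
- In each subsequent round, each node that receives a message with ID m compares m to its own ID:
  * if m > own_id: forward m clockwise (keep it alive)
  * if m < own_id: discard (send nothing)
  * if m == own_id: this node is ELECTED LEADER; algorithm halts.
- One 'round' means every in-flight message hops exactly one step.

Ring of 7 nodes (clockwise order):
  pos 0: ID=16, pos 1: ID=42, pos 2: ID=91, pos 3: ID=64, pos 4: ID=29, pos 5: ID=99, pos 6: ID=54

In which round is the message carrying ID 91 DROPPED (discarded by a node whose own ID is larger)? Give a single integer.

Answer: 3

Derivation:
Round 1: pos1(id42) recv 16: drop; pos2(id91) recv 42: drop; pos3(id64) recv 91: fwd; pos4(id29) recv 64: fwd; pos5(id99) recv 29: drop; pos6(id54) recv 99: fwd; pos0(id16) recv 54: fwd
Round 2: pos4(id29) recv 91: fwd; pos5(id99) recv 64: drop; pos0(id16) recv 99: fwd; pos1(id42) recv 54: fwd
Round 3: pos5(id99) recv 91: drop; pos1(id42) recv 99: fwd; pos2(id91) recv 54: drop
Round 4: pos2(id91) recv 99: fwd
Round 5: pos3(id64) recv 99: fwd
Round 6: pos4(id29) recv 99: fwd
Round 7: pos5(id99) recv 99: ELECTED
Message ID 91 originates at pos 2; dropped at pos 5 in round 3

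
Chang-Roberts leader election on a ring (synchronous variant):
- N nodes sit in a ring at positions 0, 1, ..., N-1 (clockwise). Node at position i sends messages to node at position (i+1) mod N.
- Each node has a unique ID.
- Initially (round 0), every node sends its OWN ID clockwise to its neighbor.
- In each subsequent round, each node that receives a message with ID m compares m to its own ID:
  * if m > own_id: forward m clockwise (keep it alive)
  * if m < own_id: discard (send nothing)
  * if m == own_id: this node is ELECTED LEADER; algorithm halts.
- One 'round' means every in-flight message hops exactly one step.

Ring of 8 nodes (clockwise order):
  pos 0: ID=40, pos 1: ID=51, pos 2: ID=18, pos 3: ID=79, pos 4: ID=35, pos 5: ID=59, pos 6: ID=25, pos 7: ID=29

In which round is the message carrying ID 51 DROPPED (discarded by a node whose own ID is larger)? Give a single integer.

Answer: 2

Derivation:
Round 1: pos1(id51) recv 40: drop; pos2(id18) recv 51: fwd; pos3(id79) recv 18: drop; pos4(id35) recv 79: fwd; pos5(id59) recv 35: drop; pos6(id25) recv 59: fwd; pos7(id29) recv 25: drop; pos0(id40) recv 29: drop
Round 2: pos3(id79) recv 51: drop; pos5(id59) recv 79: fwd; pos7(id29) recv 59: fwd
Round 3: pos6(id25) recv 79: fwd; pos0(id40) recv 59: fwd
Round 4: pos7(id29) recv 79: fwd; pos1(id51) recv 59: fwd
Round 5: pos0(id40) recv 79: fwd; pos2(id18) recv 59: fwd
Round 6: pos1(id51) recv 79: fwd; pos3(id79) recv 59: drop
Round 7: pos2(id18) recv 79: fwd
Round 8: pos3(id79) recv 79: ELECTED
Message ID 51 originates at pos 1; dropped at pos 3 in round 2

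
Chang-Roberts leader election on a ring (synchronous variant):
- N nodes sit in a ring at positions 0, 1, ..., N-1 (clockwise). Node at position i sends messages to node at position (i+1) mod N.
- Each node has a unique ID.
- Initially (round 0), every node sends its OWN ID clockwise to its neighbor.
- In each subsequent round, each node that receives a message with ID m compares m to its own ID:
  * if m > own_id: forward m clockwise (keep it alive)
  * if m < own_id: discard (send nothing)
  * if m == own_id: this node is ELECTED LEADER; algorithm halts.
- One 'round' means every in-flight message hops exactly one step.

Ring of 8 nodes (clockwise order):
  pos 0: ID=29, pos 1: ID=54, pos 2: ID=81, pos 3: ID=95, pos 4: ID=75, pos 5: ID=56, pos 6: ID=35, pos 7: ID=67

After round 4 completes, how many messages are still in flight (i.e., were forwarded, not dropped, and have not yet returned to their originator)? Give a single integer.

Round 1: pos1(id54) recv 29: drop; pos2(id81) recv 54: drop; pos3(id95) recv 81: drop; pos4(id75) recv 95: fwd; pos5(id56) recv 75: fwd; pos6(id35) recv 56: fwd; pos7(id67) recv 35: drop; pos0(id29) recv 67: fwd
Round 2: pos5(id56) recv 95: fwd; pos6(id35) recv 75: fwd; pos7(id67) recv 56: drop; pos1(id54) recv 67: fwd
Round 3: pos6(id35) recv 95: fwd; pos7(id67) recv 75: fwd; pos2(id81) recv 67: drop
Round 4: pos7(id67) recv 95: fwd; pos0(id29) recv 75: fwd
After round 4: 2 messages still in flight

Answer: 2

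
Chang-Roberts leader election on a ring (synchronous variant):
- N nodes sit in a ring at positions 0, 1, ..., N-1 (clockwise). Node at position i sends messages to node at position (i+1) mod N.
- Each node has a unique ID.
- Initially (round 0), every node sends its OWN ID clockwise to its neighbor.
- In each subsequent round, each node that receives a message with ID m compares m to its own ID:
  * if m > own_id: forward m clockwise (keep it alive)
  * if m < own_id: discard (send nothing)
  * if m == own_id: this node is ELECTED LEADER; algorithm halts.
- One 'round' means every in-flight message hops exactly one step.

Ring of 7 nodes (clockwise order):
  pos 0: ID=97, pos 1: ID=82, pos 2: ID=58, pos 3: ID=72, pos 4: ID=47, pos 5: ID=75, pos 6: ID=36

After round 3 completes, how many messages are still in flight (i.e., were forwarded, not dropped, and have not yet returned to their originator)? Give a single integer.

Answer: 2

Derivation:
Round 1: pos1(id82) recv 97: fwd; pos2(id58) recv 82: fwd; pos3(id72) recv 58: drop; pos4(id47) recv 72: fwd; pos5(id75) recv 47: drop; pos6(id36) recv 75: fwd; pos0(id97) recv 36: drop
Round 2: pos2(id58) recv 97: fwd; pos3(id72) recv 82: fwd; pos5(id75) recv 72: drop; pos0(id97) recv 75: drop
Round 3: pos3(id72) recv 97: fwd; pos4(id47) recv 82: fwd
After round 3: 2 messages still in flight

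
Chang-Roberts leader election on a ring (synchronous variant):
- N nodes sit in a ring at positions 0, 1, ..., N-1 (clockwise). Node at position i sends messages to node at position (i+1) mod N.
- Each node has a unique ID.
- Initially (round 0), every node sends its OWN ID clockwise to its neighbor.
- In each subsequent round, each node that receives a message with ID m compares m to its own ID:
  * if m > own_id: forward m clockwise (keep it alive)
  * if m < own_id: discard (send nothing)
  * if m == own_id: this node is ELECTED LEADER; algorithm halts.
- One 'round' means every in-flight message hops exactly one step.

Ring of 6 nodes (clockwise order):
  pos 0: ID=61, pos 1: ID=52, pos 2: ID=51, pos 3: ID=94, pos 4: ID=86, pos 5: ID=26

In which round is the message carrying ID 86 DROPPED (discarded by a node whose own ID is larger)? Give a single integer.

Answer: 5

Derivation:
Round 1: pos1(id52) recv 61: fwd; pos2(id51) recv 52: fwd; pos3(id94) recv 51: drop; pos4(id86) recv 94: fwd; pos5(id26) recv 86: fwd; pos0(id61) recv 26: drop
Round 2: pos2(id51) recv 61: fwd; pos3(id94) recv 52: drop; pos5(id26) recv 94: fwd; pos0(id61) recv 86: fwd
Round 3: pos3(id94) recv 61: drop; pos0(id61) recv 94: fwd; pos1(id52) recv 86: fwd
Round 4: pos1(id52) recv 94: fwd; pos2(id51) recv 86: fwd
Round 5: pos2(id51) recv 94: fwd; pos3(id94) recv 86: drop
Round 6: pos3(id94) recv 94: ELECTED
Message ID 86 originates at pos 4; dropped at pos 3 in round 5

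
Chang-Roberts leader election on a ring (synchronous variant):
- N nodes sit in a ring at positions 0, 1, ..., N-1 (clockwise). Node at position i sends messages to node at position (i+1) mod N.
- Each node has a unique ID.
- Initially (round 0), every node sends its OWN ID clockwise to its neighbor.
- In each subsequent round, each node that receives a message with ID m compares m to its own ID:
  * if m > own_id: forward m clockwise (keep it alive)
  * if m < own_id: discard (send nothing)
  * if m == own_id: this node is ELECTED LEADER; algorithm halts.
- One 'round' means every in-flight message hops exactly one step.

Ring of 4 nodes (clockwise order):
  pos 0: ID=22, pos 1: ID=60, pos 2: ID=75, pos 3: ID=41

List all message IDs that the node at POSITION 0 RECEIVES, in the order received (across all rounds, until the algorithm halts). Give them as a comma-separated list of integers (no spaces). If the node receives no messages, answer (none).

Answer: 41,75

Derivation:
Round 1: pos1(id60) recv 22: drop; pos2(id75) recv 60: drop; pos3(id41) recv 75: fwd; pos0(id22) recv 41: fwd
Round 2: pos0(id22) recv 75: fwd; pos1(id60) recv 41: drop
Round 3: pos1(id60) recv 75: fwd
Round 4: pos2(id75) recv 75: ELECTED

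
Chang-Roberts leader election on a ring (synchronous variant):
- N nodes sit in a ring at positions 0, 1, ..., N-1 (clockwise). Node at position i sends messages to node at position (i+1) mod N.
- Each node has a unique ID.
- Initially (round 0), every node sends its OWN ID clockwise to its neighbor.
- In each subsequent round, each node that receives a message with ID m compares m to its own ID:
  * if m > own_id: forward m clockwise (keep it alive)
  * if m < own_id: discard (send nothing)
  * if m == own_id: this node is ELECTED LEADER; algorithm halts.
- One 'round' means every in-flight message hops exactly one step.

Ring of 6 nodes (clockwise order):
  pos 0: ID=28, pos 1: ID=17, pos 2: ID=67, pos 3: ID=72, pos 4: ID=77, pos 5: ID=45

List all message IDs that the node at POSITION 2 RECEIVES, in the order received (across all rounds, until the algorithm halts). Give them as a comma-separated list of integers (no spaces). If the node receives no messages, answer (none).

Answer: 17,28,45,77

Derivation:
Round 1: pos1(id17) recv 28: fwd; pos2(id67) recv 17: drop; pos3(id72) recv 67: drop; pos4(id77) recv 72: drop; pos5(id45) recv 77: fwd; pos0(id28) recv 45: fwd
Round 2: pos2(id67) recv 28: drop; pos0(id28) recv 77: fwd; pos1(id17) recv 45: fwd
Round 3: pos1(id17) recv 77: fwd; pos2(id67) recv 45: drop
Round 4: pos2(id67) recv 77: fwd
Round 5: pos3(id72) recv 77: fwd
Round 6: pos4(id77) recv 77: ELECTED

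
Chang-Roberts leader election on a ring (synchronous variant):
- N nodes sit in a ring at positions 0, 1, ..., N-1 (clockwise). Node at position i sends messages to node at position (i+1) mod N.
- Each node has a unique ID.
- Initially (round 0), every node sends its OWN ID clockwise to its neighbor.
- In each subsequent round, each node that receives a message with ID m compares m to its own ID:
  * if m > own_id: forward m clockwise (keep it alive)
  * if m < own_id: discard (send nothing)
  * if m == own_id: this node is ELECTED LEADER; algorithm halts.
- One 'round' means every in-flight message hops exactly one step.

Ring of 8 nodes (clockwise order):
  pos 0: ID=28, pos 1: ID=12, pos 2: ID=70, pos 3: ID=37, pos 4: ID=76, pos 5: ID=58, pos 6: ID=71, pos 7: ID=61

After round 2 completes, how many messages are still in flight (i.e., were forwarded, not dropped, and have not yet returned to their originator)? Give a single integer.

Round 1: pos1(id12) recv 28: fwd; pos2(id70) recv 12: drop; pos3(id37) recv 70: fwd; pos4(id76) recv 37: drop; pos5(id58) recv 76: fwd; pos6(id71) recv 58: drop; pos7(id61) recv 71: fwd; pos0(id28) recv 61: fwd
Round 2: pos2(id70) recv 28: drop; pos4(id76) recv 70: drop; pos6(id71) recv 76: fwd; pos0(id28) recv 71: fwd; pos1(id12) recv 61: fwd
After round 2: 3 messages still in flight

Answer: 3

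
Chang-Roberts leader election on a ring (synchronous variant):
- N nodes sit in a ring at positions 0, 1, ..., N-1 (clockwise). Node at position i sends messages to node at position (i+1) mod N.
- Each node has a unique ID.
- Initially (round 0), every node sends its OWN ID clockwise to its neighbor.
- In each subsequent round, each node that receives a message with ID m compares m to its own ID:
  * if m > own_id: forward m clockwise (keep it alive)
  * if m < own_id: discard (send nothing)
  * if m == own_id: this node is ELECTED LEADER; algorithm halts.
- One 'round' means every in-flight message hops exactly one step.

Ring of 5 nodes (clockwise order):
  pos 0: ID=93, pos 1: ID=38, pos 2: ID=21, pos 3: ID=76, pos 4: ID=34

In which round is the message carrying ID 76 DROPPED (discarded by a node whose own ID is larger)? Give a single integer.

Round 1: pos1(id38) recv 93: fwd; pos2(id21) recv 38: fwd; pos3(id76) recv 21: drop; pos4(id34) recv 76: fwd; pos0(id93) recv 34: drop
Round 2: pos2(id21) recv 93: fwd; pos3(id76) recv 38: drop; pos0(id93) recv 76: drop
Round 3: pos3(id76) recv 93: fwd
Round 4: pos4(id34) recv 93: fwd
Round 5: pos0(id93) recv 93: ELECTED
Message ID 76 originates at pos 3; dropped at pos 0 in round 2

Answer: 2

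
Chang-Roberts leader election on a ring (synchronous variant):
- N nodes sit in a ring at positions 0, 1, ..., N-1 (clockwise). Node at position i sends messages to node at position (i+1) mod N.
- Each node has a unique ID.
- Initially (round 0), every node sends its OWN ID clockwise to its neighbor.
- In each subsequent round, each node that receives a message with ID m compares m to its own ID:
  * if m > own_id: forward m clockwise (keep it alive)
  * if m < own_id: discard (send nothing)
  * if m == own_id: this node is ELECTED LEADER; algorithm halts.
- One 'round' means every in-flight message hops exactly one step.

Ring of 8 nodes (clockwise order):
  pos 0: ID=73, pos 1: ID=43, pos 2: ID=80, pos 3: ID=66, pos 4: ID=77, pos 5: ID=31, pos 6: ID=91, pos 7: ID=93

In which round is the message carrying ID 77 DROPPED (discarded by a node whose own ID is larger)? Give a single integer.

Answer: 2

Derivation:
Round 1: pos1(id43) recv 73: fwd; pos2(id80) recv 43: drop; pos3(id66) recv 80: fwd; pos4(id77) recv 66: drop; pos5(id31) recv 77: fwd; pos6(id91) recv 31: drop; pos7(id93) recv 91: drop; pos0(id73) recv 93: fwd
Round 2: pos2(id80) recv 73: drop; pos4(id77) recv 80: fwd; pos6(id91) recv 77: drop; pos1(id43) recv 93: fwd
Round 3: pos5(id31) recv 80: fwd; pos2(id80) recv 93: fwd
Round 4: pos6(id91) recv 80: drop; pos3(id66) recv 93: fwd
Round 5: pos4(id77) recv 93: fwd
Round 6: pos5(id31) recv 93: fwd
Round 7: pos6(id91) recv 93: fwd
Round 8: pos7(id93) recv 93: ELECTED
Message ID 77 originates at pos 4; dropped at pos 6 in round 2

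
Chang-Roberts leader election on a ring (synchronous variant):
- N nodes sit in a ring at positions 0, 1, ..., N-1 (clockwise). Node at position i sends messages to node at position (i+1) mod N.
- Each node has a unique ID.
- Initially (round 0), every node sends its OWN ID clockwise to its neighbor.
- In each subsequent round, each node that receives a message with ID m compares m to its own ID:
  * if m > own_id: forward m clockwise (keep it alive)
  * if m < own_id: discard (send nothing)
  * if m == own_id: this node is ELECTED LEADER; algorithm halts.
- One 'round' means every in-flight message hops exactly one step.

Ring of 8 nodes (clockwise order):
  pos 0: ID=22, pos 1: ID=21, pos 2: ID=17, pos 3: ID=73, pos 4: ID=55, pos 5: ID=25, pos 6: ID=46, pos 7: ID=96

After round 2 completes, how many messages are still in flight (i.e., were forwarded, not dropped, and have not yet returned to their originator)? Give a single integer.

Answer: 4

Derivation:
Round 1: pos1(id21) recv 22: fwd; pos2(id17) recv 21: fwd; pos3(id73) recv 17: drop; pos4(id55) recv 73: fwd; pos5(id25) recv 55: fwd; pos6(id46) recv 25: drop; pos7(id96) recv 46: drop; pos0(id22) recv 96: fwd
Round 2: pos2(id17) recv 22: fwd; pos3(id73) recv 21: drop; pos5(id25) recv 73: fwd; pos6(id46) recv 55: fwd; pos1(id21) recv 96: fwd
After round 2: 4 messages still in flight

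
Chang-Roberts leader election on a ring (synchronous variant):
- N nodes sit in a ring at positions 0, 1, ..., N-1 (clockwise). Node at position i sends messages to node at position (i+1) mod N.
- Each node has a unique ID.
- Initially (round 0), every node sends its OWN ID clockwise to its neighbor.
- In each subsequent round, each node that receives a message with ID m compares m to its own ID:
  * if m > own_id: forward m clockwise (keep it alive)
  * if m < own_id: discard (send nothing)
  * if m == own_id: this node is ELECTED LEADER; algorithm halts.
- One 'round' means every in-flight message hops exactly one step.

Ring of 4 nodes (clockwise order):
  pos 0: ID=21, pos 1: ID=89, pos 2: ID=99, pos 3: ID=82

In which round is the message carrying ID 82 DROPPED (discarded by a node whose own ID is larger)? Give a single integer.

Answer: 2

Derivation:
Round 1: pos1(id89) recv 21: drop; pos2(id99) recv 89: drop; pos3(id82) recv 99: fwd; pos0(id21) recv 82: fwd
Round 2: pos0(id21) recv 99: fwd; pos1(id89) recv 82: drop
Round 3: pos1(id89) recv 99: fwd
Round 4: pos2(id99) recv 99: ELECTED
Message ID 82 originates at pos 3; dropped at pos 1 in round 2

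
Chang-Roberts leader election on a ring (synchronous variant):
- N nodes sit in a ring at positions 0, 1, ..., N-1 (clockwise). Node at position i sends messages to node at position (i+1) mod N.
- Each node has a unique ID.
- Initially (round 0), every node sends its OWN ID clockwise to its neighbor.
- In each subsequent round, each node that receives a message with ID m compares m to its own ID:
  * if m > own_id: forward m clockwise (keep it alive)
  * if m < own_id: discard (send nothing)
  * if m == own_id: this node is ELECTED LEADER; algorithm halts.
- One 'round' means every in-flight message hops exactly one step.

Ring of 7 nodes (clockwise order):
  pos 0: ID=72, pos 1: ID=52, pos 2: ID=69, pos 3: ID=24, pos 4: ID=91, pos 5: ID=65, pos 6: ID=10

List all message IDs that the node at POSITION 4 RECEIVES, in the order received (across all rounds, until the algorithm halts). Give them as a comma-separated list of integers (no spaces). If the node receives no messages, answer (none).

Round 1: pos1(id52) recv 72: fwd; pos2(id69) recv 52: drop; pos3(id24) recv 69: fwd; pos4(id91) recv 24: drop; pos5(id65) recv 91: fwd; pos6(id10) recv 65: fwd; pos0(id72) recv 10: drop
Round 2: pos2(id69) recv 72: fwd; pos4(id91) recv 69: drop; pos6(id10) recv 91: fwd; pos0(id72) recv 65: drop
Round 3: pos3(id24) recv 72: fwd; pos0(id72) recv 91: fwd
Round 4: pos4(id91) recv 72: drop; pos1(id52) recv 91: fwd
Round 5: pos2(id69) recv 91: fwd
Round 6: pos3(id24) recv 91: fwd
Round 7: pos4(id91) recv 91: ELECTED

Answer: 24,69,72,91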